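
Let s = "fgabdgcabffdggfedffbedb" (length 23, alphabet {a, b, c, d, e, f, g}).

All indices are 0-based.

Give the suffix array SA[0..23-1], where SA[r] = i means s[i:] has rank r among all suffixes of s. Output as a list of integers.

rank→(start, suffix):
  0 → (2, 'abdgcabffdggfedffbedb')
  1 → (7, 'abffdggfedffbedb')
  2 → (22, 'b')
  3 → (3, 'bdgcabffdggfedffbedb')
  4 → (19, 'bedb')
  5 → (8, 'bffdggfedffbedb')
  6 → (6, 'cabffdggfedffbedb')
  7 → (21, 'db')
  8 → (16, 'dffbedb')
  9 → (4, 'dgcabffdggfedffbedb')
  10 → (11, 'dggfedffbedb')
  11 → (20, 'edb')
  12 → (15, 'edffbedb')
  13 → (18, 'fbedb')
  14 → (10, 'fdggfedffbedb')
  15 → (14, 'fedffbedb')
  16 → (17, 'ffbedb')
  17 → (9, 'ffdggfedffbedb')
  18 → (0, 'fgabdgcabffdggfedffbedb')
  19 → (1, 'gabdgcabffdggfedffbedb')
  20 → (5, 'gcabffdggfedffbedb')
  21 → (13, 'gfedffbedb')
  22 → (12, 'ggfedffbedb')

[2, 7, 22, 3, 19, 8, 6, 21, 16, 4, 11, 20, 15, 18, 10, 14, 17, 9, 0, 1, 5, 13, 12]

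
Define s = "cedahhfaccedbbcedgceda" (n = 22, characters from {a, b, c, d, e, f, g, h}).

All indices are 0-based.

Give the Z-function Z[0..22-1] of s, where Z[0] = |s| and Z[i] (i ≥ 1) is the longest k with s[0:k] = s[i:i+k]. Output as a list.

Z[0]=22
i=1: i≥r, start 0; Z[1]=0
i=2: i≥r, start 0; Z[2]=0
i=3: i≥r, start 0; Z[3]=0
i=4: i≥r, start 0; Z[4]=0
i=5: i≥r, start 0; Z[5]=0
i=6: i≥r, start 0; Z[6]=0
i=7: i≥r, start 0; Z[7]=0
i=8: i≥r, start 0; Z[8]=1 grow→box=[8,9)
i=9: i≥r, start 0; Z[9]=3 grow→box=[9,12)
i=10: min(r-i=2, Z[1]=0)=0; Z[10]=0
i=11: min(r-i=1, Z[2]=0)=0; Z[11]=0
i=12: i≥r, start 0; Z[12]=0
i=13: i≥r, start 0; Z[13]=0
i=14: i≥r, start 0; Z[14]=3 grow→box=[14,17)
i=15: min(r-i=2, Z[1]=0)=0; Z[15]=0
i=16: min(r-i=1, Z[2]=0)=0; Z[16]=0
i=17: i≥r, start 0; Z[17]=0
i=18: i≥r, start 0; Z[18]=4 grow→box=[18,22)
i=19: min(r-i=3, Z[1]=0)=0; Z[19]=0
i=20: min(r-i=2, Z[2]=0)=0; Z[20]=0
i=21: min(r-i=1, Z[3]=0)=0; Z[21]=0

[22, 0, 0, 0, 0, 0, 0, 0, 1, 3, 0, 0, 0, 0, 3, 0, 0, 0, 4, 0, 0, 0]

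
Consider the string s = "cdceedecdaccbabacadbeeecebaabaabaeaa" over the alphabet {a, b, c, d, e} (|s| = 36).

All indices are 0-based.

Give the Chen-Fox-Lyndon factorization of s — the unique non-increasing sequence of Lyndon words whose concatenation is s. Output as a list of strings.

["cdceede", "cd", "accb", "abacadbeeeceb", "aabaabae", "a", "a"]

emit factor 1: 'cdceede' (i=0, period=7)
emit factor 2: 'cd' (i=7, period=2)
emit factor 3: 'accb' (i=9, period=4)
emit factor 4: 'abacadbeeeceb' (i=13, period=13)
emit factor 5: 'aabaabae' (i=26, period=8)
emit factor 6: 'a' (i=34, period=1)
emit factor 7: 'a' (i=35, period=1)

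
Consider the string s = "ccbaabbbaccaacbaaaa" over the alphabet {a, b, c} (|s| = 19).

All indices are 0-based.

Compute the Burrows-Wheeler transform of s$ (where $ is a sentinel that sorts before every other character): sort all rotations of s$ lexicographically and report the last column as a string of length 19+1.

aaaabbcaabccbbacaca$

rank  rotation              last
    0  $ccbaabbbaccaacbaaaa  a
    1  a$ccbaabbbaccaacbaaa  a
    2  aa$ccbaabbbaccaacbaa  a
    3  aaa$ccbaabbbaccaacba  a
    4  aaaa$ccbaabbbaccaacb  b
    5  aabbbaccaacbaaaa$ccb  b
    6  aacbaaaa$ccbaabbbacc  c
    7  abbbaccaacbaaaa$ccba  a
    8  acbaaaa$ccbaabbbacca  a
    9  accaacbaaaa$ccbaabbb  b
   10  baaaa$ccbaabbbaccaac  c
   11  baabbbaccaacbaaaa$cc  c
   12  baccaacbaaaa$ccbaabb  b
   13  bbaccaacbaaaa$ccbaab  b
   14  bbbaccaacbaaaa$ccbaa  a
   15  caacbaaaa$ccbaabbbac  c
   16  cbaaaa$ccbaabbbaccaa  a
   17  cbaabbbaccaacbaaaa$c  c
   18  ccaacbaaaa$ccbaabbba  a
   19  ccbaabbbaccaacbaaaa$  $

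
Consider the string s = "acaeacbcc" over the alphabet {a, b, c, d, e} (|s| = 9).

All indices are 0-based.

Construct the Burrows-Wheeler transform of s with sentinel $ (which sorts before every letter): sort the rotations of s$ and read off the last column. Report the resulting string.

rank  rotation    last
    0  $acaeacbcc  c
    1  acaeacbcc$  $
    2  acbcc$acae  e
    3  aeacbcc$ac  c
    4  bcc$acaeac  c
    5  c$acaeacbc  c
    6  caeacbcc$a  a
    7  cbcc$acaea  a
    8  cc$acaeacb  b
    9  eacbcc$aca  a

c$ecccaaba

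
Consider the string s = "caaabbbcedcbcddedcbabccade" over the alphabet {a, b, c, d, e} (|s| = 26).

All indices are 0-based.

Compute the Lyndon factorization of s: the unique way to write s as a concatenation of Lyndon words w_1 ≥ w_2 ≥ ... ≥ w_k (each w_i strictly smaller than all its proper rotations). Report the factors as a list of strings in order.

emit factor 1: 'c' (i=0, period=1)
emit factor 2: 'aaabbbcedcbcddedcbabccade' (i=1, period=25)

["c", "aaabbbcedcbcddedcbabccade"]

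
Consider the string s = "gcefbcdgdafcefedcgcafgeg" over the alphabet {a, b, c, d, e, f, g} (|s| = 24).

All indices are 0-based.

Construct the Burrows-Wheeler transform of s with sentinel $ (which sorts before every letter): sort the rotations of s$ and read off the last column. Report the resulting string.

gdcfgbgfdgecfccgeaeaec$df

rank  rotation                   last
    0  $gcefbcdgdafcefedcgcafgeg  g
    1  afcefedcgcafgeg$gcefbcdgd  d
    2  afgeg$gcefbcdgdafcefedcgc  c
    3  bcdgdafcefedcgcafgeg$gcef  f
    4  cafgeg$gcefbcdgdafcefedcg  g
    5  cdgdafcefedcgcafgeg$gcefb  b
    6  cefbcdgdafcefedcgcafgeg$g  g
    7  cefedcgcafgeg$gcefbcdgdaf  f
    8  cgcafgeg$gcefbcdgdafcefed  d
    9  dafcefedcgcafgeg$gcefbcdg  g
   10  dcgcafgeg$gcefbcdgdafcefe  e
   11  dgdafcefedcgcafgeg$gcefbc  c
   12  edcgcafgeg$gcefbcdgdafcef  f
   13  efbcdgdafcefedcgcafgeg$gc  c
   14  efedcgcafgeg$gcefbcdgdafc  c
   15  eg$gcefbcdgdafcefedcgcafg  g
   16  fbcdgdafcefedcgcafgeg$gce  e
   17  fcefedcgcafgeg$gcefbcdgda  a
   18  fedcgcafgeg$gcefbcdgdafce  e
   19  fgeg$gcefbcdgdafcefedcgca  a
   20  g$gcefbcdgdafcefedcgcafge  e
   21  gcafgeg$gcefbcdgdafcefedc  c
   22  gcefbcdgdafcefedcgcafgeg$  $
   23  gdafcefedcgcafgeg$gcefbcd  d
   24  geg$gcefbcdgdafcefedcgcaf  f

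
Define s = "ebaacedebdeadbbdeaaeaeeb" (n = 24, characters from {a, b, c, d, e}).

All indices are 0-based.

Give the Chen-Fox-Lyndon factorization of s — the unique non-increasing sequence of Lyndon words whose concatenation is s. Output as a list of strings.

["e", "b", "aacedebdeadbbdeaaeaeeb"]

emit factor 1: 'e' (i=0, period=1)
emit factor 2: 'b' (i=1, period=1)
emit factor 3: 'aacedebdeadbbdeaaeaeeb' (i=2, period=22)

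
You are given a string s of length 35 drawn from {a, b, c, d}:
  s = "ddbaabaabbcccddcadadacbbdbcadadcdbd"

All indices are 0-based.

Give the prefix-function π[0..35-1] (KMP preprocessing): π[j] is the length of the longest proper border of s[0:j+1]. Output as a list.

π[0] = 0
j=1 s[j]='d': π[1]=1 (border 'd')
j=2 s[j]='b': k: 1→0; π[2]=0 (border '')
j=3 s[j]='a': π[3]=0 (border '')
j=4 s[j]='a': π[4]=0 (border '')
j=5 s[j]='b': π[5]=0 (border '')
j=6 s[j]='a': π[6]=0 (border '')
j=7 s[j]='a': π[7]=0 (border '')
j=8 s[j]='b': π[8]=0 (border '')
j=9 s[j]='b': π[9]=0 (border '')
j=10 s[j]='c': π[10]=0 (border '')
j=11 s[j]='c': π[11]=0 (border '')
j=12 s[j]='c': π[12]=0 (border '')
j=13 s[j]='d': π[13]=1 (border 'd')
j=14 s[j]='d': π[14]=2 (border 'dd')
j=15 s[j]='c': k: 2→1→0; π[15]=0 (border '')
j=16 s[j]='a': π[16]=0 (border '')
j=17 s[j]='d': π[17]=1 (border 'd')
j=18 s[j]='a': k: 1→0; π[18]=0 (border '')
j=19 s[j]='d': π[19]=1 (border 'd')
j=20 s[j]='a': k: 1→0; π[20]=0 (border '')
j=21 s[j]='c': π[21]=0 (border '')
j=22 s[j]='b': π[22]=0 (border '')
j=23 s[j]='b': π[23]=0 (border '')
j=24 s[j]='d': π[24]=1 (border 'd')
j=25 s[j]='b': k: 1→0; π[25]=0 (border '')
j=26 s[j]='c': π[26]=0 (border '')
j=27 s[j]='a': π[27]=0 (border '')
j=28 s[j]='d': π[28]=1 (border 'd')
j=29 s[j]='a': k: 1→0; π[29]=0 (border '')
j=30 s[j]='d': π[30]=1 (border 'd')
j=31 s[j]='c': k: 1→0; π[31]=0 (border '')
j=32 s[j]='d': π[32]=1 (border 'd')
j=33 s[j]='b': k: 1→0; π[33]=0 (border '')
j=34 s[j]='d': π[34]=1 (border 'd')

[0, 1, 0, 0, 0, 0, 0, 0, 0, 0, 0, 0, 0, 1, 2, 0, 0, 1, 0, 1, 0, 0, 0, 0, 1, 0, 0, 0, 1, 0, 1, 0, 1, 0, 1]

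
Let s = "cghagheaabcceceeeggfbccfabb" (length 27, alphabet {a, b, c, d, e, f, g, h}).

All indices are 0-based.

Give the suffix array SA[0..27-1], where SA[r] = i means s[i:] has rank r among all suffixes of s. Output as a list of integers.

sorted suffixes:
  #0 SA[0]=7  'aabcceceeeggfbccfabb'
  #1 SA[1]=24  'abb'
  #2 SA[2]=8  'abcceceeeggfbccfabb'
  #3 SA[3]=3  'agheaabcceceeeggfbccfabb'
  #4 SA[4]=26  'b'
  #5 SA[5]=25  'bb'
  #6 SA[6]=9  'bcceceeeggfbccfabb'
  #7 SA[7]=20  'bccfabb'
  #8 SA[8]=10  'cceceeeggfbccfabb'
  #9 SA[9]=21  'ccfabb'
  #10 SA[10]=11  'ceceeeggfbccfabb'
  #11 SA[11]=13  'ceeeggfbccfabb'
  #12 SA[12]=22  'cfabb'
  #13 SA[13]=0  'cghagheaabcceceeeggfbccfabb'
  #14 SA[14]=6  'eaabcceceeeggfbccfabb'
  #15 SA[15]=12  'eceeeggfbccfabb'
  #16 SA[16]=14  'eeeggfbccfabb'
  #17 SA[17]=15  'eeggfbccfabb'
  #18 SA[18]=16  'eggfbccfabb'
  #19 SA[19]=23  'fabb'
  #20 SA[20]=19  'fbccfabb'
  #21 SA[21]=18  'gfbccfabb'
  #22 SA[22]=17  'ggfbccfabb'
  #23 SA[23]=1  'ghagheaabcceceeeggfbccfabb'
  #24 SA[24]=4  'gheaabcceceeeggfbccfabb'
  #25 SA[25]=2  'hagheaabcceceeeggfbccfabb'
  #26 SA[26]=5  'heaabcceceeeggfbccfabb'

[7, 24, 8, 3, 26, 25, 9, 20, 10, 21, 11, 13, 22, 0, 6, 12, 14, 15, 16, 23, 19, 18, 17, 1, 4, 2, 5]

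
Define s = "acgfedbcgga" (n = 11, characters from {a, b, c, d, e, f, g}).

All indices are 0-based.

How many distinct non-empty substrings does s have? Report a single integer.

rank→(start, suffix):
  0 → (10, 'a')
  1 → (0, 'acgfedbcgga')
  2 → (6, 'bcgga')
  3 → (1, 'cgfedbcgga')
  4 → (7, 'cgga')
  5 → (5, 'dbcgga')
  6 → (4, 'edbcgga')
  7 → (3, 'fedbcgga')
  8 → (9, 'ga')
  9 → (2, 'gfedbcgga')
  10 → (8, 'gga')

SA = [10, 0, 6, 1, 7, 5, 4, 3, 9, 2, 8]
[i] adj suffixes → lcp
  [1] 10/0 → 1 ('a')
  [2] 0/6 → 0 ('')
  [3] 6/1 → 0 ('')
  [4] 1/7 → 2 ('cg')
  [5] 7/5 → 0 ('')
  [6] 5/4 → 0 ('')
  [7] 4/3 → 0 ('')
  [8] 3/9 → 0 ('')
  [9] 9/2 → 1 ('g')
  [10] 2/8 → 1 ('g')

n(n+1)/2 = 11·12/2 = 66
Σ LCP = 0 + 1 + 0 + 0 + 2 + 0 + 0 + 0 + 0 + 1 + 1 = 5
distinct = 66 − 5 = 61

61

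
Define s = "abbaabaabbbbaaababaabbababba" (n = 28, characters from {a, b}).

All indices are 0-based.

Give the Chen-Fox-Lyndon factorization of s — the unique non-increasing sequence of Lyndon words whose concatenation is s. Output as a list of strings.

["abb", "aabaabbbb", "aaababaabbababb", "a"]

emit factor 1: 'abb' (i=0, period=3)
emit factor 2: 'aabaabbbb' (i=3, period=9)
emit factor 3: 'aaababaabbababb' (i=12, period=15)
emit factor 4: 'a' (i=27, period=1)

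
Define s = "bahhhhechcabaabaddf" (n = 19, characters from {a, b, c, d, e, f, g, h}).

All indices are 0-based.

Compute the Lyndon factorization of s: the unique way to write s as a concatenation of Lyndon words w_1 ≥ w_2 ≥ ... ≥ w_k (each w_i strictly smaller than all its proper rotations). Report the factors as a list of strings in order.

emit factor 1: 'b' (i=0, period=1)
emit factor 2: 'ahhhhechc' (i=1, period=9)
emit factor 3: 'ab' (i=10, period=2)
emit factor 4: 'aabaddf' (i=12, period=7)

["b", "ahhhhechc", "ab", "aabaddf"]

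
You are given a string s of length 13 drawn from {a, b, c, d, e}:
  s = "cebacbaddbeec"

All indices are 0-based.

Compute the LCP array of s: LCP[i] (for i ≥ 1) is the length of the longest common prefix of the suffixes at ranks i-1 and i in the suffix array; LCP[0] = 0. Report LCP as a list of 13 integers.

[0, 1, 0, 2, 1, 0, 1, 1, 0, 1, 0, 1, 1]

sorted suffixes:
  #0 SA[0]=3  'acbaddbeec'
  #1 SA[1]=6  'addbeec'
  #2 SA[2]=2  'bacbaddbeec'
  #3 SA[3]=5  'baddbeec'
  #4 SA[4]=9  'beec'
  #5 SA[5]=12  'c'
  #6 SA[6]=4  'cbaddbeec'
  #7 SA[7]=0  'cebacbaddbeec'
  #8 SA[8]=8  'dbeec'
  #9 SA[9]=7  'ddbeec'
  #10 SA[10]=1  'ebacbaddbeec'
  #11 SA[11]=11  'ec'
  #12 SA[12]=10  'eec'

SA = [3, 6, 2, 5, 9, 12, 4, 0, 8, 7, 1, 11, 10]
i: (SA[i-1],SA[i]) lcp shared
  1: (3,6) 1 'a'
  2: (6,2) 0 ''
  3: (2,5) 2 'ba'
  4: (5,9) 1 'b'
  5: (9,12) 0 ''
  6: (12,4) 1 'c'
  7: (4,0) 1 'c'
  8: (0,8) 0 ''
  9: (8,7) 1 'd'
  10: (7,1) 0 ''
  11: (1,11) 1 'e'
  12: (11,10) 1 'e'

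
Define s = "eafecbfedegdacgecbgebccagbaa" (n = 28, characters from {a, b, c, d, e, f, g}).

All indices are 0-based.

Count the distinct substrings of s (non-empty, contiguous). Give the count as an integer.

380

rank→(start, suffix):
  0 → (27, 'a')
  1 → (26, 'aa')
  2 → (12, 'acgecbgebccagbaa')
  3 → (1, 'afecbfedegdacgecbgebccagbaa')
  4 → (23, 'agbaa')
  5 → (25, 'baa')
  6 → (20, 'bccagbaa')
  7 → (5, 'bfedegdacgecbgebccagbaa')
  8 → (17, 'bgebccagbaa')
  9 → (22, 'cagbaa')
  10 → (4, 'cbfedegdacgecbgebccagbaa')
  11 → (16, 'cbgebccagbaa')
  12 → (21, 'ccagbaa')
  13 → (13, 'cgecbgebccagbaa')
  14 → (11, 'dacgecbgebccagbaa')
  15 → (8, 'degdacgecbgebccagbaa')
  16 → (0, 'eafecbfedegdacgecbgebccagbaa')
  17 → (19, 'ebccagbaa')
  18 → (3, 'ecbfedegdacgecbgebccagbaa')
  19 → (15, 'ecbgebccagbaa')
  20 → (7, 'edegdacgecbgebccagbaa')
  21 → (9, 'egdacgecbgebccagbaa')
  22 → (2, 'fecbfedegdacgecbgebccagbaa')
  23 → (6, 'fedegdacgecbgebccagbaa')
  24 → (24, 'gbaa')
  25 → (10, 'gdacgecbgebccagbaa')
  26 → (18, 'gebccagbaa')
  27 → (14, 'gecbgebccagbaa')

SA = [27, 26, 12, 1, 23, 25, 20, 5, 17, 22, 4, 16, 21, 13, 11, 8, 0, 19, 3, 15, 7, 9, 2, 6, 24, 10, 18, 14]
rank  pair      lcp
   1  s[27:],s[26:]  1  'a'
   2  s[26:],s[12:]  1  'a'
   3  s[12:],s[1:]  1  'a'
   4  s[1:],s[23:]  1  'a'
   5  s[23:],s[25:]  0  ''
   6  s[25:],s[20:]  1  'b'
   7  s[20:],s[5:]  1  'b'
   8  s[5:],s[17:]  1  'b'
   9  s[17:],s[22:]  0  ''
  10  s[22:],s[4:]  1  'c'
  11  s[4:],s[16:]  2  'cb'
  12  s[16:],s[21:]  1  'c'
  13  s[21:],s[13:]  1  'c'
  14  s[13:],s[11:]  0  ''
  15  s[11:],s[8:]  1  'd'
  16  s[8:],s[0:]  0  ''
  17  s[0:],s[19:]  1  'e'
  18  s[19:],s[3:]  1  'e'
  19  s[3:],s[15:]  3  'ecb'
  20  s[15:],s[7:]  1  'e'
  21  s[7:],s[9:]  1  'e'
  22  s[9:],s[2:]  0  ''
  23  s[2:],s[6:]  2  'fe'
  24  s[6:],s[24:]  0  ''
  25  s[24:],s[10:]  1  'g'
  26  s[10:],s[18:]  1  'g'
  27  s[18:],s[14:]  2  'ge'

n(n+1)/2 = 28·29/2 = 406
Σ LCP = 0 + 1 + 1 + 1 + 1 + 0 + 1 + 1 + 1 + 0 + 1 + 2 + 1 + 1 + 0 + 1 + 0 + 1 + 1 + 3 + 1 + 1 + 0 + 2 + 0 + 1 + 1 + 2 = 26
distinct = 406 − 26 = 380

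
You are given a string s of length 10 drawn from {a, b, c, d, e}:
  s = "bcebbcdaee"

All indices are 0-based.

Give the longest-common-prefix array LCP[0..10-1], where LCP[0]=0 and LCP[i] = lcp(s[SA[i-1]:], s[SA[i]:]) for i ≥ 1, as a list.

[0, 0, 1, 2, 0, 1, 0, 0, 1, 1]

rank | idx | suffix
   0 |   7 | aee
   1 |   3 | bbcdaee
   2 |   4 | bcdaee
   3 |   0 | bcebbcdaee
   4 |   5 | cdaee
   5 |   1 | cebbcdaee
   6 |   6 | daee
   7 |   9 | e
   8 |   2 | ebbcdaee
   9 |   8 | ee

SA = [7, 3, 4, 0, 5, 1, 6, 9, 2, 8]
[i] adj suffixes → lcp
  [1] 7/3 → 0 ('')
  [2] 3/4 → 1 ('b')
  [3] 4/0 → 2 ('bc')
  [4] 0/5 → 0 ('')
  [5] 5/1 → 1 ('c')
  [6] 1/6 → 0 ('')
  [7] 6/9 → 0 ('')
  [8] 9/2 → 1 ('e')
  [9] 2/8 → 1 ('e')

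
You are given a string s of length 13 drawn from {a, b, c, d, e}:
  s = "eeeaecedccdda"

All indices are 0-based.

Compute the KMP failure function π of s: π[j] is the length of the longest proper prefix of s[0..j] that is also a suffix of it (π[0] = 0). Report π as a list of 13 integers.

[0, 1, 2, 0, 1, 0, 1, 0, 0, 0, 0, 0, 0]

π[0] = 0
j=1 s[j]='e': π[1]=1 (border 'e')
j=2 s[j]='e': π[2]=2 (border 'ee')
j=3 s[j]='a': k: 2→1→0; π[3]=0 (border '')
j=4 s[j]='e': π[4]=1 (border 'e')
j=5 s[j]='c': k: 1→0; π[5]=0 (border '')
j=6 s[j]='e': π[6]=1 (border 'e')
j=7 s[j]='d': k: 1→0; π[7]=0 (border '')
j=8 s[j]='c': π[8]=0 (border '')
j=9 s[j]='c': π[9]=0 (border '')
j=10 s[j]='d': π[10]=0 (border '')
j=11 s[j]='d': π[11]=0 (border '')
j=12 s[j]='a': π[12]=0 (border '')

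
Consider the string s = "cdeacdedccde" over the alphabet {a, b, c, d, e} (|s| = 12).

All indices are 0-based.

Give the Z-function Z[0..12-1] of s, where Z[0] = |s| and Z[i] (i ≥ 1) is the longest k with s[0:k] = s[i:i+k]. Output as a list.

[12, 0, 0, 0, 3, 0, 0, 0, 1, 3, 0, 0]

Z[0]=12
i=1: fresh scan; Z[1]=0
i=2: fresh scan; Z[2]=0
i=3: fresh scan; Z[3]=0
i=4: fresh scan; Z[4]=3 grow→box=[4,7)
i=5: min(r-i=2, Z[1]=0)=0; Z[5]=0
i=6: min(r-i=1, Z[2]=0)=0; Z[6]=0
i=7: fresh scan; Z[7]=0
i=8: fresh scan; Z[8]=1 grow→box=[8,9)
i=9: fresh scan; Z[9]=3 grow→box=[9,12)
i=10: min(r-i=2, Z[1]=0)=0; Z[10]=0
i=11: min(r-i=1, Z[2]=0)=0; Z[11]=0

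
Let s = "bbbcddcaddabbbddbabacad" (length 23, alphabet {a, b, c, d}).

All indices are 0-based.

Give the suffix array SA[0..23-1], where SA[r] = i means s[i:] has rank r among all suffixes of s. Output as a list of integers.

rank | idx | suffix
   0 |  17 | abacad
   1 |  10 | abbbddbabacad
   2 |  19 | acad
   3 |  21 | ad
   4 |   7 | addabbbddbabacad
   5 |  16 | babacad
   6 |  18 | bacad
   7 |   0 | bbbcddcaddabbbddbabacad
   8 |  11 | bbbddbabacad
   9 |   1 | bbcddcaddabbbddbabacad
  10 |  12 | bbddbabacad
  11 |   2 | bcddcaddabbbddbabacad
  12 |  13 | bddbabacad
  13 |  20 | cad
  14 |   6 | caddabbbddbabacad
  15 |   3 | cddcaddabbbddbabacad
  16 |  22 | d
  17 |   9 | dabbbddbabacad
  18 |  15 | dbabacad
  19 |   5 | dcaddabbbddbabacad
  20 |   8 | ddabbbddbabacad
  21 |  14 | ddbabacad
  22 |   4 | ddcaddabbbddbabacad

[17, 10, 19, 21, 7, 16, 18, 0, 11, 1, 12, 2, 13, 20, 6, 3, 22, 9, 15, 5, 8, 14, 4]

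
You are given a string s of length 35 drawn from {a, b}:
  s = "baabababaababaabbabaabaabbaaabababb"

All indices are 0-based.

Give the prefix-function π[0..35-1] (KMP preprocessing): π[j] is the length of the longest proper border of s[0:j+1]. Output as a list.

[0, 0, 0, 1, 2, 1, 2, 1, 2, 3, 4, 5, 6, 7, 3, 4, 1, 2, 1, 2, 3, 4, 5, 3, 4, 1, 2, 3, 0, 1, 2, 1, 2, 1, 1]

π[0] = 0
j=1 s[j]='a': π[1]=0 (border '')
j=2 s[j]='a': π[2]=0 (border '')
j=3 s[j]='b': π[3]=1 (border 'b')
j=4 s[j]='a': π[4]=2 (border 'ba')
j=5 s[j]='b': k: 2→0; π[5]=1 (border 'b')
j=6 s[j]='a': π[6]=2 (border 'ba')
j=7 s[j]='b': k: 2→0; π[7]=1 (border 'b')
j=8 s[j]='a': π[8]=2 (border 'ba')
j=9 s[j]='a': π[9]=3 (border 'baa')
j=10 s[j]='b': π[10]=4 (border 'baab')
j=11 s[j]='a': π[11]=5 (border 'baaba')
j=12 s[j]='b': π[12]=6 (border 'baabab')
j=13 s[j]='a': π[13]=7 (border 'baababa')
j=14 s[j]='a': k: 7→2; π[14]=3 (border 'baa')
j=15 s[j]='b': π[15]=4 (border 'baab')
j=16 s[j]='b': k: 4→1→0; π[16]=1 (border 'b')
j=17 s[j]='a': π[17]=2 (border 'ba')
j=18 s[j]='b': k: 2→0; π[18]=1 (border 'b')
j=19 s[j]='a': π[19]=2 (border 'ba')
j=20 s[j]='a': π[20]=3 (border 'baa')
j=21 s[j]='b': π[21]=4 (border 'baab')
j=22 s[j]='a': π[22]=5 (border 'baaba')
j=23 s[j]='a': k: 5→2; π[23]=3 (border 'baa')
j=24 s[j]='b': π[24]=4 (border 'baab')
j=25 s[j]='b': k: 4→1→0; π[25]=1 (border 'b')
j=26 s[j]='a': π[26]=2 (border 'ba')
j=27 s[j]='a': π[27]=3 (border 'baa')
j=28 s[j]='a': k: 3→0; π[28]=0 (border '')
j=29 s[j]='b': π[29]=1 (border 'b')
j=30 s[j]='a': π[30]=2 (border 'ba')
j=31 s[j]='b': k: 2→0; π[31]=1 (border 'b')
j=32 s[j]='a': π[32]=2 (border 'ba')
j=33 s[j]='b': k: 2→0; π[33]=1 (border 'b')
j=34 s[j]='b': k: 1→0; π[34]=1 (border 'b')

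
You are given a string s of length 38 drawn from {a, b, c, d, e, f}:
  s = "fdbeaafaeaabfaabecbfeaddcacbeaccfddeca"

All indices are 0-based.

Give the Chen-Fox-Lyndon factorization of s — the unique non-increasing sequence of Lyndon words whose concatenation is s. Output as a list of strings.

emit factor 1: 'f' (i=0, period=1)
emit factor 2: 'd' (i=1, period=1)
emit factor 3: 'be' (i=2, period=2)
emit factor 4: 'aafae' (i=4, period=5)
emit factor 5: 'aabf' (i=9, period=4)
emit factor 6: 'aabecbfeaddcacbeaccfddec' (i=13, period=24)
emit factor 7: 'a' (i=37, period=1)

["f", "d", "be", "aafae", "aabf", "aabecbfeaddcacbeaccfddec", "a"]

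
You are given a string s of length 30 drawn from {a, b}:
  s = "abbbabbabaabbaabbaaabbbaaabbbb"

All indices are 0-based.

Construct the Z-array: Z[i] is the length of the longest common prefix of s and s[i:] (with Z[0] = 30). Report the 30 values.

[30, 0, 0, 0, 3, 0, 0, 2, 0, 1, 3, 0, 0, 1, 3, 0, 0, 1, 1, 5, 0, 0, 0, 1, 1, 4, 0, 0, 0, 0]

Z[0]=30
i=1: i≥r, start 0; Z[1]=0
i=2: i≥r, start 0; Z[2]=0
i=3: i≥r, start 0; Z[3]=0
i=4: i≥r, start 0; Z[4]=3 scan→box=[4,7)
i=5: min(r-i=2, Z[1]=0)=0; Z[5]=0
i=6: min(r-i=1, Z[2]=0)=0; Z[6]=0
i=7: i≥r, start 0; Z[7]=2 scan→box=[7,9)
i=8: min(r-i=1, Z[1]=0)=0; Z[8]=0
i=9: i≥r, start 0; Z[9]=1 scan→box=[9,10)
i=10: i≥r, start 0; Z[10]=3 scan→box=[10,13)
i=11: min(r-i=2, Z[1]=0)=0; Z[11]=0
i=12: min(r-i=1, Z[2]=0)=0; Z[12]=0
i=13: i≥r, start 0; Z[13]=1 scan→box=[13,14)
i=14: i≥r, start 0; Z[14]=3 scan→box=[14,17)
i=15: min(r-i=2, Z[1]=0)=0; Z[15]=0
i=16: min(r-i=1, Z[2]=0)=0; Z[16]=0
i=17: i≥r, start 0; Z[17]=1 scan→box=[17,18)
i=18: i≥r, start 0; Z[18]=1 scan→box=[18,19)
i=19: i≥r, start 0; Z[19]=5 scan→box=[19,24)
i=20: min(r-i=4, Z[1]=0)=0; Z[20]=0
i=21: min(r-i=3, Z[2]=0)=0; Z[21]=0
i=22: min(r-i=2, Z[3]=0)=0; Z[22]=0
i=23: min(r-i=1, Z[4]=3)=1; Z[23]=1
i=24: i≥r, start 0; Z[24]=1 scan→box=[24,25)
i=25: i≥r, start 0; Z[25]=4 scan→box=[25,29)
i=26: min(r-i=3, Z[1]=0)=0; Z[26]=0
i=27: min(r-i=2, Z[2]=0)=0; Z[27]=0
i=28: min(r-i=1, Z[3]=0)=0; Z[28]=0
i=29: i≥r, start 0; Z[29]=0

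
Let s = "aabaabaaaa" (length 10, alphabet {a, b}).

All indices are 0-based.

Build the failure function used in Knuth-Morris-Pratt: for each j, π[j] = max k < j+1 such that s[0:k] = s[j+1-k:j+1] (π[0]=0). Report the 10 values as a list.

π[0] = 0
j=1 s[j]='a': π[1]=1 (border 'a')
j=2 s[j]='b': k: 1→0; π[2]=0 (border '')
j=3 s[j]='a': π[3]=1 (border 'a')
j=4 s[j]='a': π[4]=2 (border 'aa')
j=5 s[j]='b': π[5]=3 (border 'aab')
j=6 s[j]='a': π[6]=4 (border 'aaba')
j=7 s[j]='a': π[7]=5 (border 'aabaa')
j=8 s[j]='a': k: 5→2→1; π[8]=2 (border 'aa')
j=9 s[j]='a': k: 2→1; π[9]=2 (border 'aa')

[0, 1, 0, 1, 2, 3, 4, 5, 2, 2]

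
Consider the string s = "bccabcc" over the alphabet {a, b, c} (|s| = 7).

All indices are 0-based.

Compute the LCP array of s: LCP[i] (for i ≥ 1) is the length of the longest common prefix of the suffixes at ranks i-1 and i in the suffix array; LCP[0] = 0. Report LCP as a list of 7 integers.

rank | idx | suffix
   0 |   3 | abcc
   1 |   4 | bcc
   2 |   0 | bccabcc
   3 |   6 | c
   4 |   2 | cabcc
   5 |   5 | cc
   6 |   1 | ccabcc

SA = [3, 4, 0, 6, 2, 5, 1]
rank  pair      lcp
   1  s[3:],s[4:]  0  ''
   2  s[4:],s[0:]  3  'bcc'
   3  s[0:],s[6:]  0  ''
   4  s[6:],s[2:]  1  'c'
   5  s[2:],s[5:]  1  'c'
   6  s[5:],s[1:]  2  'cc'

[0, 0, 3, 0, 1, 1, 2]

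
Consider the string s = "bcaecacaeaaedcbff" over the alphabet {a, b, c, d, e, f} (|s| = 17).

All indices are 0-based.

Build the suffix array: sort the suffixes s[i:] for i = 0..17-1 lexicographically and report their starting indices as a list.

[9, 5, 7, 2, 10, 0, 14, 4, 6, 1, 13, 12, 8, 3, 11, 16, 15]

sorted suffixes:
  #0 SA[0]=9  'aaedcbff'
  #1 SA[1]=5  'acaeaaedcbff'
  #2 SA[2]=7  'aeaaedcbff'
  #3 SA[3]=2  'aecacaeaaedcbff'
  #4 SA[4]=10  'aedcbff'
  #5 SA[5]=0  'bcaecacaeaaedcbff'
  #6 SA[6]=14  'bff'
  #7 SA[7]=4  'cacaeaaedcbff'
  #8 SA[8]=6  'caeaaedcbff'
  #9 SA[9]=1  'caecacaeaaedcbff'
  #10 SA[10]=13  'cbff'
  #11 SA[11]=12  'dcbff'
  #12 SA[12]=8  'eaaedcbff'
  #13 SA[13]=3  'ecacaeaaedcbff'
  #14 SA[14]=11  'edcbff'
  #15 SA[15]=16  'f'
  #16 SA[16]=15  'ff'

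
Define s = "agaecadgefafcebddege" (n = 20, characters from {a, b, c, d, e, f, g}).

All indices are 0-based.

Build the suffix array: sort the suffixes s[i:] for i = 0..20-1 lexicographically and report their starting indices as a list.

[5, 2, 10, 0, 14, 4, 12, 15, 16, 6, 19, 13, 3, 8, 17, 9, 11, 1, 18, 7]

sorted suffixes:
  #0 SA[0]=5  'adgefafcebddege'
  #1 SA[1]=2  'aecadgefafcebddege'
  #2 SA[2]=10  'afcebddege'
  #3 SA[3]=0  'agaecadgefafcebddege'
  #4 SA[4]=14  'bddege'
  #5 SA[5]=4  'cadgefafcebddege'
  #6 SA[6]=12  'cebddege'
  #7 SA[7]=15  'ddege'
  #8 SA[8]=16  'dege'
  #9 SA[9]=6  'dgefafcebddege'
  #10 SA[10]=19  'e'
  #11 SA[11]=13  'ebddege'
  #12 SA[12]=3  'ecadgefafcebddege'
  #13 SA[13]=8  'efafcebddege'
  #14 SA[14]=17  'ege'
  #15 SA[15]=9  'fafcebddege'
  #16 SA[16]=11  'fcebddege'
  #17 SA[17]=1  'gaecadgefafcebddege'
  #18 SA[18]=18  'ge'
  #19 SA[19]=7  'gefafcebddege'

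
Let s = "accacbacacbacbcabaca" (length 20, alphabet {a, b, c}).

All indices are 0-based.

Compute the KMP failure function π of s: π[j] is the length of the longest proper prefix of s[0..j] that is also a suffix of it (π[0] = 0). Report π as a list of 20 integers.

[0, 0, 0, 1, 2, 0, 1, 2, 1, 2, 0, 1, 2, 0, 0, 1, 0, 1, 2, 1]

π[0] = 0
j=1 s[j]='c': π[1]=0 (border '')
j=2 s[j]='c': π[2]=0 (border '')
j=3 s[j]='a': π[3]=1 (border 'a')
j=4 s[j]='c': π[4]=2 (border 'ac')
j=5 s[j]='b': k: 2→0; π[5]=0 (border '')
j=6 s[j]='a': π[6]=1 (border 'a')
j=7 s[j]='c': π[7]=2 (border 'ac')
j=8 s[j]='a': k: 2→0; π[8]=1 (border 'a')
j=9 s[j]='c': π[9]=2 (border 'ac')
j=10 s[j]='b': k: 2→0; π[10]=0 (border '')
j=11 s[j]='a': π[11]=1 (border 'a')
j=12 s[j]='c': π[12]=2 (border 'ac')
j=13 s[j]='b': k: 2→0; π[13]=0 (border '')
j=14 s[j]='c': π[14]=0 (border '')
j=15 s[j]='a': π[15]=1 (border 'a')
j=16 s[j]='b': k: 1→0; π[16]=0 (border '')
j=17 s[j]='a': π[17]=1 (border 'a')
j=18 s[j]='c': π[18]=2 (border 'ac')
j=19 s[j]='a': k: 2→0; π[19]=1 (border 'a')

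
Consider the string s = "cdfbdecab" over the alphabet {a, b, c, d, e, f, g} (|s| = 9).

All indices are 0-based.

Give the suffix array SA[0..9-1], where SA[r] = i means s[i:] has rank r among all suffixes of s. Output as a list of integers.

sorted suffixes:
  #0 SA[0]=7  'ab'
  #1 SA[1]=8  'b'
  #2 SA[2]=3  'bdecab'
  #3 SA[3]=6  'cab'
  #4 SA[4]=0  'cdfbdecab'
  #5 SA[5]=4  'decab'
  #6 SA[6]=1  'dfbdecab'
  #7 SA[7]=5  'ecab'
  #8 SA[8]=2  'fbdecab'

[7, 8, 3, 6, 0, 4, 1, 5, 2]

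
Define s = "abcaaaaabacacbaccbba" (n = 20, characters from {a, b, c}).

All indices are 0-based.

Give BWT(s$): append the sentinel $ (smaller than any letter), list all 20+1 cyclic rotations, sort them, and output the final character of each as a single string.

rank  rotation               last
    0  $abcaaaaabacacbaccbba  a
    1  a$abcaaaaabacacbaccbb  b
    2  aaaaabacacbaccbba$abc  c
    3  aaaabacacbaccbba$abca  a
    4  aaabacacbaccbba$abcaa  a
    5  aabacacbaccbba$abcaaa  a
    6  abacacbaccbba$abcaaaa  a
    7  abcaaaaabacacbaccbba$  $
    8  acacbaccbba$abcaaaaab  b
    9  acbaccbba$abcaaaaabac  c
   10  accbba$abcaaaaabacacb  b
   11  ba$abcaaaaabacacbaccb  b
   12  bacacbaccbba$abcaaaaa  a
   13  baccbba$abcaaaaabacac  c
   14  bba$abcaaaaabacacbacc  c
   15  bcaaaaabacacbaccbba$a  a
   16  caaaaabacacbaccbba$ab  b
   17  cacbaccbba$abcaaaaaba  a
   18  cbaccbba$abcaaaaabaca  a
   19  cbba$abcaaaaabacacbac  c
   20  ccbba$abcaaaaabacacba  a

abcaaaa$bcbbaccabaaca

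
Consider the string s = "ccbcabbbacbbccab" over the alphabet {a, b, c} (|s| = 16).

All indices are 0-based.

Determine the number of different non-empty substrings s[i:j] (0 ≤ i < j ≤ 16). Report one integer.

sorted suffixes:
  #0 SA[0]=14  'ab'
  #1 SA[1]=4  'abbbacbbccab'
  #2 SA[2]=8  'acbbccab'
  #3 SA[3]=15  'b'
  #4 SA[4]=7  'bacbbccab'
  #5 SA[5]=6  'bbacbbccab'
  #6 SA[6]=5  'bbbacbbccab'
  #7 SA[7]=10  'bbccab'
  #8 SA[8]=2  'bcabbbacbbccab'
  #9 SA[9]=11  'bccab'
  #10 SA[10]=13  'cab'
  #11 SA[11]=3  'cabbbacbbccab'
  #12 SA[12]=9  'cbbccab'
  #13 SA[13]=1  'cbcabbbacbbccab'
  #14 SA[14]=12  'ccab'
  #15 SA[15]=0  'ccbcabbbacbbccab'

SA = [14, 4, 8, 15, 7, 6, 5, 10, 2, 11, 13, 3, 9, 1, 12, 0]
rank  pair      lcp
   1  s[14:],s[4:]  2  'ab'
   2  s[4:],s[8:]  1  'a'
   3  s[8:],s[15:]  0  ''
   4  s[15:],s[7:]  1  'b'
   5  s[7:],s[6:]  1  'b'
   6  s[6:],s[5:]  2  'bb'
   7  s[5:],s[10:]  2  'bb'
   8  s[10:],s[2:]  1  'b'
   9  s[2:],s[11:]  2  'bc'
  10  s[11:],s[13:]  0  ''
  11  s[13:],s[3:]  3  'cab'
  12  s[3:],s[9:]  1  'c'
  13  s[9:],s[1:]  2  'cb'
  14  s[1:],s[12:]  1  'c'
  15  s[12:],s[0:]  2  'cc'

n(n+1)/2 = 16·17/2 = 136
Σ LCP = 0 + 2 + 1 + 0 + 1 + 1 + 2 + 2 + 1 + 2 + 0 + 3 + 1 + 2 + 1 + 2 = 21
distinct = 136 − 21 = 115

115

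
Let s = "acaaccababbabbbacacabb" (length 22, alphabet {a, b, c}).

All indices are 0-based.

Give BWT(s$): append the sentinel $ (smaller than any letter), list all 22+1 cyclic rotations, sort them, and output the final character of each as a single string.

bcccbb$cbababbaabaacaaa

rank  rotation                 last
    0  $acaaccababbabbbacacabb  b
    1  aaccababbabbbacacabb$ac  c
    2  ababbabbbacacabb$acaacc  c
    3  abb$acaaccababbabbbacac  c
    4  abbabbbacacabb$acaaccab  b
    5  abbbacacabb$acaaccababb  b
    6  acaaccababbabbbacacabb$  $
    7  acabb$acaaccababbabbbac  c
    8  acacabb$acaaccababbabbb  b
    9  accababbabbbacacabb$aca  a
   10  b$acaaccababbabbbacacab  b
   11  babbabbbacacabb$acaacca  a
   12  babbbacacabb$acaaccabab  b
   13  bacacabb$acaaccababbabb  b
   14  bb$acaaccababbabbbacaca  a
   15  bbabbbacacabb$acaaccaba  a
   16  bbacacabb$acaaccababbab  b
   17  bbbacacabb$acaaccababba  a
   18  caaccababbabbbacacabb$a  a
   19  cababbabbbacacabb$acaac  c
   20  cabb$acaaccababbabbbaca  a
   21  cacabb$acaaccababbabbba  a
   22  ccababbabbbacacabb$acaa  a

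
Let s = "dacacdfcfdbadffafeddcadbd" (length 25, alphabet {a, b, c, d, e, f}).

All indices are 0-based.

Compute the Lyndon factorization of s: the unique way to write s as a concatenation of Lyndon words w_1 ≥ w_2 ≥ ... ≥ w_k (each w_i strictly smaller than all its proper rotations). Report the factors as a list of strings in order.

emit factor 1: 'd' (i=0, period=1)
emit factor 2: 'acacdfcfdbadffafeddcadbd' (i=1, period=24)

["d", "acacdfcfdbadffafeddcadbd"]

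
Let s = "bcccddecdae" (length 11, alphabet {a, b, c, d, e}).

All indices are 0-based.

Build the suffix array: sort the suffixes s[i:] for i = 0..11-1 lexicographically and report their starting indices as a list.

sorted suffixes:
  #0 SA[0]=9  'ae'
  #1 SA[1]=0  'bcccddecdae'
  #2 SA[2]=1  'cccddecdae'
  #3 SA[3]=2  'ccddecdae'
  #4 SA[4]=7  'cdae'
  #5 SA[5]=3  'cddecdae'
  #6 SA[6]=8  'dae'
  #7 SA[7]=4  'ddecdae'
  #8 SA[8]=5  'decdae'
  #9 SA[9]=10  'e'
  #10 SA[10]=6  'ecdae'

[9, 0, 1, 2, 7, 3, 8, 4, 5, 10, 6]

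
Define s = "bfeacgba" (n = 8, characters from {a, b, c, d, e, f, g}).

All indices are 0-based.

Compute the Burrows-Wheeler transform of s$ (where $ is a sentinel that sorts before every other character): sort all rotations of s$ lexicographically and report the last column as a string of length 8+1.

rank  rotation   last
    0  $bfeacgba  a
    1  a$bfeacgb  b
    2  acgba$bfe  e
    3  ba$bfeacg  g
    4  bfeacgba$  $
    5  cgba$bfea  a
    6  eacgba$bf  f
    7  feacgba$b  b
    8  gba$bfeac  c

abeg$afbc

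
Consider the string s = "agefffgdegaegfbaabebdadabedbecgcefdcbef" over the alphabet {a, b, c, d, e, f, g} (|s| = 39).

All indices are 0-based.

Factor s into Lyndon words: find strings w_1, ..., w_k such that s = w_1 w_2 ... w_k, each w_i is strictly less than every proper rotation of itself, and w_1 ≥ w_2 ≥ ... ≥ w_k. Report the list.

emit factor 1: 'agefffgdeg' (i=0, period=10)
emit factor 2: 'aegfb' (i=10, period=5)
emit factor 3: 'aabebdadabedbecgcefdcbef' (i=15, period=24)

["agefffgdeg", "aegfb", "aabebdadabedbecgcefdcbef"]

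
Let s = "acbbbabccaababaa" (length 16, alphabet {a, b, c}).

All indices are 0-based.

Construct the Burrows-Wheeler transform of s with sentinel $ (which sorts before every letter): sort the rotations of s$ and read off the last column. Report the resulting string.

aabcbab$aabbcacab

rank  rotation           last
    0  $acbbbabccaababaa  a
    1  a$acbbbabccaababa  a
    2  aa$acbbbabccaabab  b
    3  aababaa$acbbbabcc  c
    4  abaa$acbbbabccaab  b
    5  ababaa$acbbbabcca  a
    6  abccaababaa$acbbb  b
    7  acbbbabccaababaa$  $
    8  baa$acbbbabccaaba  a
    9  babaa$acbbbabccaa  a
   10  babccaababaa$acbb  b
   11  bbabccaababaa$acb  b
   12  bbbabccaababaa$ac  c
   13  bccaababaa$acbbba  a
   14  caababaa$acbbbabc  c
   15  cbbbabccaababaa$a  a
   16  ccaababaa$acbbbab  b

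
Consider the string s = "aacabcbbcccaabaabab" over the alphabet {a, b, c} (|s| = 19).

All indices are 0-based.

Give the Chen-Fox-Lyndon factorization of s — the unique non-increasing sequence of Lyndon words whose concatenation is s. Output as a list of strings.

["aacabcbbccc", "aabaabab"]

emit factor 1: 'aacabcbbccc' (i=0, period=11)
emit factor 2: 'aabaabab' (i=11, period=8)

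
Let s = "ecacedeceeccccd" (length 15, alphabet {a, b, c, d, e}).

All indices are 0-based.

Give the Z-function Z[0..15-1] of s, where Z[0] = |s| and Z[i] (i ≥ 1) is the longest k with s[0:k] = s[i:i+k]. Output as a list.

Z[0]=15
i=1: fresh scan; Z[1]=0
i=2: fresh scan; Z[2]=0
i=3: fresh scan; Z[3]=0
i=4: fresh scan; Z[4]=1 extend→box=[4,5)
i=5: fresh scan; Z[5]=0
i=6: fresh scan; Z[6]=2 extend→box=[6,8)
i=7: min(r-i=1, Z[1]=0)=0; Z[7]=0
i=8: fresh scan; Z[8]=1 extend→box=[8,9)
i=9: fresh scan; Z[9]=2 extend→box=[9,11)
i=10: min(r-i=1, Z[1]=0)=0; Z[10]=0
i=11: fresh scan; Z[11]=0
i=12: fresh scan; Z[12]=0
i=13: fresh scan; Z[13]=0
i=14: fresh scan; Z[14]=0

[15, 0, 0, 0, 1, 0, 2, 0, 1, 2, 0, 0, 0, 0, 0]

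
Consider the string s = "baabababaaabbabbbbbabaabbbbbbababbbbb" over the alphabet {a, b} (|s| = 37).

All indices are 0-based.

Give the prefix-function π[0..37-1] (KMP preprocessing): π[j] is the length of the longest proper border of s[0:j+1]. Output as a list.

[0, 0, 0, 1, 2, 1, 2, 1, 2, 3, 0, 1, 1, 2, 1, 1, 1, 1, 1, 2, 1, 2, 3, 4, 1, 1, 1, 1, 1, 2, 1, 2, 1, 1, 1, 1, 1]

π[0] = 0
j=1 s[j]='a': π[1]=0 (border '')
j=2 s[j]='a': π[2]=0 (border '')
j=3 s[j]='b': π[3]=1 (border 'b')
j=4 s[j]='a': π[4]=2 (border 'ba')
j=5 s[j]='b': k: 2→0; π[5]=1 (border 'b')
j=6 s[j]='a': π[6]=2 (border 'ba')
j=7 s[j]='b': k: 2→0; π[7]=1 (border 'b')
j=8 s[j]='a': π[8]=2 (border 'ba')
j=9 s[j]='a': π[9]=3 (border 'baa')
j=10 s[j]='a': k: 3→0; π[10]=0 (border '')
j=11 s[j]='b': π[11]=1 (border 'b')
j=12 s[j]='b': k: 1→0; π[12]=1 (border 'b')
j=13 s[j]='a': π[13]=2 (border 'ba')
j=14 s[j]='b': k: 2→0; π[14]=1 (border 'b')
j=15 s[j]='b': k: 1→0; π[15]=1 (border 'b')
j=16 s[j]='b': k: 1→0; π[16]=1 (border 'b')
j=17 s[j]='b': k: 1→0; π[17]=1 (border 'b')
j=18 s[j]='b': k: 1→0; π[18]=1 (border 'b')
j=19 s[j]='a': π[19]=2 (border 'ba')
j=20 s[j]='b': k: 2→0; π[20]=1 (border 'b')
j=21 s[j]='a': π[21]=2 (border 'ba')
j=22 s[j]='a': π[22]=3 (border 'baa')
j=23 s[j]='b': π[23]=4 (border 'baab')
j=24 s[j]='b': k: 4→1→0; π[24]=1 (border 'b')
j=25 s[j]='b': k: 1→0; π[25]=1 (border 'b')
j=26 s[j]='b': k: 1→0; π[26]=1 (border 'b')
j=27 s[j]='b': k: 1→0; π[27]=1 (border 'b')
j=28 s[j]='b': k: 1→0; π[28]=1 (border 'b')
j=29 s[j]='a': π[29]=2 (border 'ba')
j=30 s[j]='b': k: 2→0; π[30]=1 (border 'b')
j=31 s[j]='a': π[31]=2 (border 'ba')
j=32 s[j]='b': k: 2→0; π[32]=1 (border 'b')
j=33 s[j]='b': k: 1→0; π[33]=1 (border 'b')
j=34 s[j]='b': k: 1→0; π[34]=1 (border 'b')
j=35 s[j]='b': k: 1→0; π[35]=1 (border 'b')
j=36 s[j]='b': k: 1→0; π[36]=1 (border 'b')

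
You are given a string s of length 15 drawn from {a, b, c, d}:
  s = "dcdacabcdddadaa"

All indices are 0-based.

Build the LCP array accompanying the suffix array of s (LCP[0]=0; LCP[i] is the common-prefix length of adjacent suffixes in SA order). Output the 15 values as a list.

sorted suffixes:
  #0 SA[0]=14  'a'
  #1 SA[1]=13  'aa'
  #2 SA[2]=5  'abcdddadaa'
  #3 SA[3]=3  'acabcdddadaa'
  #4 SA[4]=11  'adaa'
  #5 SA[5]=6  'bcdddadaa'
  #6 SA[6]=4  'cabcdddadaa'
  #7 SA[7]=1  'cdacabcdddadaa'
  #8 SA[8]=7  'cdddadaa'
  #9 SA[9]=12  'daa'
  #10 SA[10]=2  'dacabcdddadaa'
  #11 SA[11]=10  'dadaa'
  #12 SA[12]=0  'dcdacabcdddadaa'
  #13 SA[13]=9  'ddadaa'
  #14 SA[14]=8  'dddadaa'

SA = [14, 13, 5, 3, 11, 6, 4, 1, 7, 12, 2, 10, 0, 9, 8]
rank  pair      lcp
   1  s[14:],s[13:]  1  'a'
   2  s[13:],s[5:]  1  'a'
   3  s[5:],s[3:]  1  'a'
   4  s[3:],s[11:]  1  'a'
   5  s[11:],s[6:]  0  ''
   6  s[6:],s[4:]  0  ''
   7  s[4:],s[1:]  1  'c'
   8  s[1:],s[7:]  2  'cd'
   9  s[7:],s[12:]  0  ''
  10  s[12:],s[2:]  2  'da'
  11  s[2:],s[10:]  2  'da'
  12  s[10:],s[0:]  1  'd'
  13  s[0:],s[9:]  1  'd'
  14  s[9:],s[8:]  2  'dd'

[0, 1, 1, 1, 1, 0, 0, 1, 2, 0, 2, 2, 1, 1, 2]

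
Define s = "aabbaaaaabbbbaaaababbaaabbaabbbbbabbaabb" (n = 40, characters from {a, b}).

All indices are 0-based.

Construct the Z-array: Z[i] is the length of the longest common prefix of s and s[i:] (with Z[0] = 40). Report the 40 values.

Z[0]=40
i=1: outside box; Z[1]=1 scan→box=[1,2)
i=2: outside box; Z[2]=0
i=3: outside box; Z[3]=0
i=4: outside box; Z[4]=2 scan→box=[4,6)
i=5: min(r-i=1, Z[1]=1)=1; Z[5]=2 scan→box=[5,7)
i=6: min(r-i=1, Z[1]=1)=1; Z[6]=2 scan→box=[6,8)
i=7: min(r-i=1, Z[1]=1)=1; Z[7]=4 scan→box=[7,11)
i=8: min(r-i=3, Z[1]=1)=1; Z[8]=1
i=9: min(r-i=2, Z[2]=0)=0; Z[9]=0
i=10: min(r-i=1, Z[3]=0)=0; Z[10]=0
i=11: outside box; Z[11]=0
i=12: outside box; Z[12]=0
i=13: outside box; Z[13]=2 scan→box=[13,15)
i=14: min(r-i=1, Z[1]=1)=1; Z[14]=2 scan→box=[14,16)
i=15: min(r-i=1, Z[1]=1)=1; Z[15]=3 scan→box=[15,18)
i=16: min(r-i=2, Z[1]=1)=1; Z[16]=1
i=17: min(r-i=1, Z[2]=0)=0; Z[17]=0
i=18: outside box; Z[18]=1 scan→box=[18,19)
i=19: outside box; Z[19]=0
i=20: outside box; Z[20]=0
i=21: outside box; Z[21]=2 scan→box=[21,23)
i=22: min(r-i=1, Z[1]=1)=1; Z[22]=6 scan→box=[22,28)
i=23: min(r-i=5, Z[1]=1)=1; Z[23]=1
i=24: min(r-i=4, Z[2]=0)=0; Z[24]=0
i=25: min(r-i=3, Z[3]=0)=0; Z[25]=0
i=26: min(r-i=2, Z[4]=2)=2; Z[26]=4 scan→box=[26,30)
i=27: min(r-i=3, Z[1]=1)=1; Z[27]=1
i=28: min(r-i=2, Z[2]=0)=0; Z[28]=0
i=29: min(r-i=1, Z[3]=0)=0; Z[29]=0
i=30: outside box; Z[30]=0
i=31: outside box; Z[31]=0
i=32: outside box; Z[32]=0
i=33: outside box; Z[33]=1 scan→box=[33,34)
i=34: outside box; Z[34]=0
i=35: outside box; Z[35]=0
i=36: outside box; Z[36]=4 scan→box=[36,40)
i=37: min(r-i=3, Z[1]=1)=1; Z[37]=1
i=38: min(r-i=2, Z[2]=0)=0; Z[38]=0
i=39: min(r-i=1, Z[3]=0)=0; Z[39]=0

[40, 1, 0, 0, 2, 2, 2, 4, 1, 0, 0, 0, 0, 2, 2, 3, 1, 0, 1, 0, 0, 2, 6, 1, 0, 0, 4, 1, 0, 0, 0, 0, 0, 1, 0, 0, 4, 1, 0, 0]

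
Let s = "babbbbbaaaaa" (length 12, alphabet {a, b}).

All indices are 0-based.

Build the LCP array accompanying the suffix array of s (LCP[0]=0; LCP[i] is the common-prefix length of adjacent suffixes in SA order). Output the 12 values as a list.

[0, 1, 2, 3, 4, 1, 0, 2, 1, 2, 3, 4]

rank→(start, suffix):
  0 → (11, 'a')
  1 → (10, 'aa')
  2 → (9, 'aaa')
  3 → (8, 'aaaa')
  4 → (7, 'aaaaa')
  5 → (1, 'abbbbbaaaaa')
  6 → (6, 'baaaaa')
  7 → (0, 'babbbbbaaaaa')
  8 → (5, 'bbaaaaa')
  9 → (4, 'bbbaaaaa')
  10 → (3, 'bbbbaaaaa')
  11 → (2, 'bbbbbaaaaa')

SA = [11, 10, 9, 8, 7, 1, 6, 0, 5, 4, 3, 2]
i: (SA[i-1],SA[i]) lcp shared
  1: (11,10) 1 'a'
  2: (10,9) 2 'aa'
  3: (9,8) 3 'aaa'
  4: (8,7) 4 'aaaa'
  5: (7,1) 1 'a'
  6: (1,6) 0 ''
  7: (6,0) 2 'ba'
  8: (0,5) 1 'b'
  9: (5,4) 2 'bb'
  10: (4,3) 3 'bbb'
  11: (3,2) 4 'bbbb'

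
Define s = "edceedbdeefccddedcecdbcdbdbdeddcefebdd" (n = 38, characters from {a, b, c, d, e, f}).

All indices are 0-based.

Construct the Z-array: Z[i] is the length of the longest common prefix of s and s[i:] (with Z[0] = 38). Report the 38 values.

Z[0]=38
i=1: i≥r, start 0; Z[1]=0
i=2: i≥r, start 0; Z[2]=0
i=3: i≥r, start 0; Z[3]=1 scan→box=[3,4)
i=4: i≥r, start 0; Z[4]=2 scan→box=[4,6)
i=5: min(r-i=1, Z[1]=0)=0; Z[5]=0
i=6: i≥r, start 0; Z[6]=0
i=7: i≥r, start 0; Z[7]=0
i=8: i≥r, start 0; Z[8]=1 scan→box=[8,9)
i=9: i≥r, start 0; Z[9]=1 scan→box=[9,10)
i=10: i≥r, start 0; Z[10]=0
i=11: i≥r, start 0; Z[11]=0
i=12: i≥r, start 0; Z[12]=0
i=13: i≥r, start 0; Z[13]=0
i=14: i≥r, start 0; Z[14]=0
i=15: i≥r, start 0; Z[15]=4 scan→box=[15,19)
i=16: min(r-i=3, Z[1]=0)=0; Z[16]=0
i=17: min(r-i=2, Z[2]=0)=0; Z[17]=0
i=18: min(r-i=1, Z[3]=1)=1; Z[18]=1
i=19: i≥r, start 0; Z[19]=0
i=20: i≥r, start 0; Z[20]=0
i=21: i≥r, start 0; Z[21]=0
i=22: i≥r, start 0; Z[22]=0
i=23: i≥r, start 0; Z[23]=0
i=24: i≥r, start 0; Z[24]=0
i=25: i≥r, start 0; Z[25]=0
i=26: i≥r, start 0; Z[26]=0
i=27: i≥r, start 0; Z[27]=0
i=28: i≥r, start 0; Z[28]=2 scan→box=[28,30)
i=29: min(r-i=1, Z[1]=0)=0; Z[29]=0
i=30: i≥r, start 0; Z[30]=0
i=31: i≥r, start 0; Z[31]=0
i=32: i≥r, start 0; Z[32]=1 scan→box=[32,33)
i=33: i≥r, start 0; Z[33]=0
i=34: i≥r, start 0; Z[34]=1 scan→box=[34,35)
i=35: i≥r, start 0; Z[35]=0
i=36: i≥r, start 0; Z[36]=0
i=37: i≥r, start 0; Z[37]=0

[38, 0, 0, 1, 2, 0, 0, 0, 1, 1, 0, 0, 0, 0, 0, 4, 0, 0, 1, 0, 0, 0, 0, 0, 0, 0, 0, 0, 2, 0, 0, 0, 1, 0, 1, 0, 0, 0]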